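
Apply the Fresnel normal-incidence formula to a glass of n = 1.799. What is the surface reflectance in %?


Fresnel reflectance at normal incidence:
  R = ((n - 1)/(n + 1))^2
  (n - 1)/(n + 1) = (1.799 - 1)/(1.799 + 1) = 0.285459
  R = 0.285459^2 = 0.0814868
  R(%) = 0.0814868 * 100 = 8.149%

8.149%


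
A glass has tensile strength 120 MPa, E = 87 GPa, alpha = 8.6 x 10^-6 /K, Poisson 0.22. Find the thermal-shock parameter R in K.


Thermal shock resistance: R = sigma * (1 - nu) / (E * alpha)
  Numerator = 120 * (1 - 0.22) = 93.6
  Denominator = 87 * 1000 * (8.6 x 10^-6) = 0.7482
  R = 93.6 / 0.7482 = 125.1 K

125.1 K


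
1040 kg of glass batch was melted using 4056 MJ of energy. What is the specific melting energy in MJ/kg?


Rearrange E = m * s for s:
  s = E / m
  s = 4056 / 1040 = 3.9 MJ/kg

3.9 MJ/kg


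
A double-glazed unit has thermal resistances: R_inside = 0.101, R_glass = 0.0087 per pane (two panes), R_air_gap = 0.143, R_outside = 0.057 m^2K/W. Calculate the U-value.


Total thermal resistance (series):
  R_total = R_in + R_glass + R_air + R_glass + R_out
  R_total = 0.101 + 0.0087 + 0.143 + 0.0087 + 0.057 = 0.3184 m^2K/W
U-value = 1 / R_total = 1 / 0.3184 = 3.141 W/m^2K

3.141 W/m^2K


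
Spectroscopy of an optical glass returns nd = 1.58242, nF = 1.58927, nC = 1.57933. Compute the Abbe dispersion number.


Abbe number formula: Vd = (nd - 1) / (nF - nC)
  nd - 1 = 1.58242 - 1 = 0.58242
  nF - nC = 1.58927 - 1.57933 = 0.00994
  Vd = 0.58242 / 0.00994 = 58.59

58.59


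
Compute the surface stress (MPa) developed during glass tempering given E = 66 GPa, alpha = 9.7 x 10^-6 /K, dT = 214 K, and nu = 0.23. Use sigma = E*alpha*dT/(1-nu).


Tempering stress: sigma = E * alpha * dT / (1 - nu)
  E (MPa) = 66 * 1000 = 66000
  Numerator = 66000 * (9.7 x 10^-6) * 214 = 137.0028
  Denominator = 1 - 0.23 = 0.77
  sigma = 137.0028 / 0.77 = 177.9 MPa

177.9 MPa


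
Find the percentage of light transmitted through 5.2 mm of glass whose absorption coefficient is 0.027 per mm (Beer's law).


Beer-Lambert law: T = exp(-alpha * thickness)
  exponent = -0.027 * 5.2 = -0.1404
  T = exp(-0.1404) = 0.869
  Percentage = 0.869 * 100 = 86.9%

86.9%


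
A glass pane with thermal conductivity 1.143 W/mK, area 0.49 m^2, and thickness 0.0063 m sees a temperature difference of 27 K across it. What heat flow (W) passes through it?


Fourier's law: Q = k * A * dT / t
  Q = 1.143 * 0.49 * 27 / 0.0063
  Q = 15.12189 / 0.0063 = 2400.3 W

2400.3 W


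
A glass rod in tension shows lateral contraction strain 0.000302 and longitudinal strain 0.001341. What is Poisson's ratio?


Poisson's ratio: nu = lateral strain / axial strain
  nu = 0.000302 / 0.001341 = 0.2252

0.2252


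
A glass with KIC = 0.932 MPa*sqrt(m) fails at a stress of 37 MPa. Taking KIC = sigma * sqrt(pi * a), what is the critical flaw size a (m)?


Rearrange KIC = sigma * sqrt(pi * a):
  sqrt(pi * a) = KIC / sigma
  sqrt(pi * a) = 0.932 / 37 = 0.025189
  a = (KIC / sigma)^2 / pi
  a = 0.025189^2 / pi = 0.000202 m

0.000202 m


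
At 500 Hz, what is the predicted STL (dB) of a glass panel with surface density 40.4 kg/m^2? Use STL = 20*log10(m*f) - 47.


Mass law: STL = 20 * log10(m * f) - 47
  m * f = 40.4 * 500 = 20200
  log10(20200) = 4.30535
  STL = 20 * 4.30535 - 47 = 86.107 - 47 = 39.1 dB

39.1 dB


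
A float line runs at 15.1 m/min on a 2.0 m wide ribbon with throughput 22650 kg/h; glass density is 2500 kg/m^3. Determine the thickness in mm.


Ribbon cross-section from mass balance:
  Volume rate = throughput / density = 22650 / 2500 = 9.06 m^3/h
  thickness = volume rate / (speed * 60 * width), i.e.
  thickness = throughput / (60 * speed * width * density) * 1000
  thickness = 22650 / (60 * 15.1 * 2.0 * 2500) * 1000 = 5.0 mm

5.0 mm


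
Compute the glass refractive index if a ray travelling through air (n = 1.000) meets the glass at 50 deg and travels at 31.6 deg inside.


Apply Snell's law: n1 * sin(theta1) = n2 * sin(theta2)
  n2 = n1 * sin(theta1) / sin(theta2)
  sin(50) = 0.766044
  sin(31.6) = 0.523986
  n2 = 1.000 * 0.766044 / 0.523986 = 1.462

1.462


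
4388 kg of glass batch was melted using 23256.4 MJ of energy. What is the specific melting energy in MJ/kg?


Rearrange E = m * s for s:
  s = E / m
  s = 23256.4 / 4388 = 5.3 MJ/kg

5.3 MJ/kg


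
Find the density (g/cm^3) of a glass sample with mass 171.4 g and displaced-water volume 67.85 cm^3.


Use the definition of density:
  rho = mass / volume
  rho = 171.4 / 67.85 = 2.526 g/cm^3

2.526 g/cm^3


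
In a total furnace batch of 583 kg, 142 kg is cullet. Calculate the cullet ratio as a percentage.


Cullet ratio = (cullet mass / total batch mass) * 100
  Ratio = 142 / 583 * 100 = 24.36%

24.36%


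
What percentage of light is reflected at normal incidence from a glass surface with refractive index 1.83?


Fresnel reflectance at normal incidence:
  R = ((n - 1)/(n + 1))^2
  (n - 1)/(n + 1) = (1.83 - 1)/(1.83 + 1) = 0.293286
  R = 0.293286^2 = 0.0860167
  R(%) = 0.0860167 * 100 = 8.602%

8.602%


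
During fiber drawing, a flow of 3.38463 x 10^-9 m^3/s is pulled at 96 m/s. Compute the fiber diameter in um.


Cross-sectional area from continuity:
  A = Q / v = 3.38463 x 10^-9 / 96 = 3.525656 x 10^-11 m^2
Diameter from circular cross-section:
  d = sqrt(4A / pi) * 10^6 (m -> um)
  d = sqrt(4 * 3.525656 x 10^-11 / pi) * 10^6 = 6.7 um

6.7 um


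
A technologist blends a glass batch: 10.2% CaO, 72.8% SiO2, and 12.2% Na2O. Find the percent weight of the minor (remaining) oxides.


Sum the three major oxides:
  SiO2 + Na2O + CaO = 72.8 + 12.2 + 10.2 = 95.2%
Subtract from 100%:
  Others = 100 - 95.2 = 4.8%

4.8%


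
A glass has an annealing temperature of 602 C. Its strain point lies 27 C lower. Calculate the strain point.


Strain point = annealing point - difference:
  T_strain = 602 - 27 = 575 C

575 C


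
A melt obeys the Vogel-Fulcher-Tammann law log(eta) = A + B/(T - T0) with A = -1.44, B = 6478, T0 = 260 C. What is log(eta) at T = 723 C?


VFT equation: log(eta) = A + B / (T - T0)
  T - T0 = 723 - 260 = 463
  B / (T - T0) = 6478 / 463 = 13.991
  log(eta) = -1.44 + 13.991 = 12.551

12.551


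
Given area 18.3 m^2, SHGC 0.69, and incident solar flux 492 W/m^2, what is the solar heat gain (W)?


Solar heat gain: Q = Area * SHGC * Irradiance
  Q = 18.3 * 0.69 * 492 = 6212.5 W

6212.5 W


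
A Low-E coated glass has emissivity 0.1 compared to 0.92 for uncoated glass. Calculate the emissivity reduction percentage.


Percentage reduction = (1 - coated/uncoated) * 100
  Ratio = 0.1 / 0.92 = 0.1087
  Reduction = (1 - 0.1087) * 100 = 89.1%

89.1%


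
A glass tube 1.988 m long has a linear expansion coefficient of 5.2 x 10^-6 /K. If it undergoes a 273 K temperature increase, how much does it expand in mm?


Thermal expansion formula: dL = alpha * L0 * dT
  dL = (5.2 x 10^-6) * 1.988 * 273 = 0.00282216 m
Convert to mm: 0.00282216 * 1000 = 2.8222 mm

2.8222 mm


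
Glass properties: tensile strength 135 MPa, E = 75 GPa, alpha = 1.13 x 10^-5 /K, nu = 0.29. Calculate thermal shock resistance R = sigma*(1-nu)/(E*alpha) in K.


Thermal shock resistance: R = sigma * (1 - nu) / (E * alpha)
  Numerator = 135 * (1 - 0.29) = 95.85
  Denominator = 75 * 1000 * (1.13 x 10^-5) = 0.8475
  R = 95.85 / 0.8475 = 113.1 K

113.1 K


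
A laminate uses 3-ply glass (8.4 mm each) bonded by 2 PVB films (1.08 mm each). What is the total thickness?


Total thickness = glass contribution + PVB contribution
  Glass: 3 * 8.4 = 25.2 mm
  PVB: 2 * 1.08 = 2.16 mm
  Total = 25.2 + 2.16 = 27.36 mm

27.36 mm


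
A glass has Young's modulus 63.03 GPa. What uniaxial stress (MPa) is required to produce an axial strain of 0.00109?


Rearrange E = sigma / epsilon:
  sigma = E * epsilon
  E (MPa) = 63.03 * 1000 = 63030
  sigma = 63030 * 0.00109 = 68.7 MPa

68.7 MPa


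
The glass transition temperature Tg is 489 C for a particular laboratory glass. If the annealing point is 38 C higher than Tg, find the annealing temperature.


The annealing temperature is Tg plus the offset:
  T_anneal = 489 + 38 = 527 C

527 C


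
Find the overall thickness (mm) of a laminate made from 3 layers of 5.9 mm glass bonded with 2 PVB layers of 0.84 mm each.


Total thickness = glass contribution + PVB contribution
  Glass: 3 * 5.9 = 17.7 mm
  PVB: 2 * 0.84 = 1.68 mm
  Total = 17.7 + 1.68 = 19.38 mm

19.38 mm


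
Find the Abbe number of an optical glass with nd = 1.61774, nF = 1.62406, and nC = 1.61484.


Abbe number formula: Vd = (nd - 1) / (nF - nC)
  nd - 1 = 1.61774 - 1 = 0.61774
  nF - nC = 1.62406 - 1.61484 = 0.00922
  Vd = 0.61774 / 0.00922 = 67.0

67.0


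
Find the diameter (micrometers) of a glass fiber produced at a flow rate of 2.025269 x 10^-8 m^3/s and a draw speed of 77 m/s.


Cross-sectional area from continuity:
  A = Q / v = 2.025269 x 10^-8 / 77 = 2.630219 x 10^-10 m^2
Diameter from circular cross-section:
  d = sqrt(4A / pi) * 10^6 (m -> um)
  d = sqrt(4 * 2.630219 x 10^-10 / pi) * 10^6 = 18.3 um

18.3 um


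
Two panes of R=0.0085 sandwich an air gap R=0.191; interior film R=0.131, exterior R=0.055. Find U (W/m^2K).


Total thermal resistance (series):
  R_total = R_in + R_glass + R_air + R_glass + R_out
  R_total = 0.131 + 0.0085 + 0.191 + 0.0085 + 0.055 = 0.394 m^2K/W
U-value = 1 / R_total = 1 / 0.394 = 2.538 W/m^2K

2.538 W/m^2K


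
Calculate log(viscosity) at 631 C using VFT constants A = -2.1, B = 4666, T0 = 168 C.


VFT equation: log(eta) = A + B / (T - T0)
  T - T0 = 631 - 168 = 463
  B / (T - T0) = 4666 / 463 = 10.078
  log(eta) = -2.1 + 10.078 = 7.978

7.978


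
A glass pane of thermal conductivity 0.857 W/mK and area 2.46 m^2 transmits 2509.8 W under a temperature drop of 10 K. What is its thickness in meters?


Fourier's law: t = k * A * dT / Q
  t = 0.857 * 2.46 * 10 / 2509.8
  t = 21.0822 / 2509.8 = 0.0084 m

0.0084 m


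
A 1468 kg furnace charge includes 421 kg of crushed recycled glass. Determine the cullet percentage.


Cullet ratio = (cullet mass / total batch mass) * 100
  Ratio = 421 / 1468 * 100 = 28.68%

28.68%


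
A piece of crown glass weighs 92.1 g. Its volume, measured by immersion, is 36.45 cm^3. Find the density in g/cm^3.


Use the definition of density:
  rho = mass / volume
  rho = 92.1 / 36.45 = 2.527 g/cm^3

2.527 g/cm^3


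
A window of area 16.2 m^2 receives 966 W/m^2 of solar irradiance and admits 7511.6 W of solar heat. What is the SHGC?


Rearrange Q = Area * SHGC * Irradiance:
  SHGC = Q / (Area * Irradiance)
  SHGC = 7511.6 / (16.2 * 966) = 0.48

0.48


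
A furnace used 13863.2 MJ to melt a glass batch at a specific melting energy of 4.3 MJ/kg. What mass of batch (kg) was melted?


Rearrange E = m * s for m:
  m = E / s
  m = 13863.2 / 4.3 = 3224.0 kg

3224.0 kg


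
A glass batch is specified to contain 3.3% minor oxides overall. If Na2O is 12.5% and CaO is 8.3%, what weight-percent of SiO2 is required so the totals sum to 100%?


Known pieces sum to 100%:
  SiO2 = 100 - (others + Na2O + CaO)
  SiO2 = 100 - (3.3 + 12.5 + 8.3) = 75.9%

75.9%


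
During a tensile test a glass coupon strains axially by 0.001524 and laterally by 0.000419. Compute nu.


Poisson's ratio: nu = lateral strain / axial strain
  nu = 0.000419 / 0.001524 = 0.2749

0.2749


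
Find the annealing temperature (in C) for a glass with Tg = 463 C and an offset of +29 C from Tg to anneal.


The annealing temperature is Tg plus the offset:
  T_anneal = 463 + 29 = 492 C

492 C


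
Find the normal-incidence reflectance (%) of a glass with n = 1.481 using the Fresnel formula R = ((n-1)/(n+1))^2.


Fresnel reflectance at normal incidence:
  R = ((n - 1)/(n + 1))^2
  (n - 1)/(n + 1) = (1.481 - 1)/(1.481 + 1) = 0.193873
  R = 0.193873^2 = 0.0375867
  R(%) = 0.0375867 * 100 = 3.759%

3.759%


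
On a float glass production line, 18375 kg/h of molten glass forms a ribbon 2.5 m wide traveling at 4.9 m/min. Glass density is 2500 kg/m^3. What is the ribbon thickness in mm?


Ribbon cross-section from mass balance:
  Volume rate = throughput / density = 18375 / 2500 = 7.35 m^3/h
  thickness = volume rate / (speed * 60 * width), i.e.
  thickness = throughput / (60 * speed * width * density) * 1000
  thickness = 18375 / (60 * 4.9 * 2.5 * 2500) * 1000 = 10.0 mm

10.0 mm


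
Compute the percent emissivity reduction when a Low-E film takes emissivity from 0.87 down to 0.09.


Percentage reduction = (1 - coated/uncoated) * 100
  Ratio = 0.09 / 0.87 = 0.1034
  Reduction = (1 - 0.1034) * 100 = 89.7%

89.7%


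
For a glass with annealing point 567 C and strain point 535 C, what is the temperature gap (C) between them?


Gap = T_anneal - T_strain:
  gap = 567 - 535 = 32 C

32 C


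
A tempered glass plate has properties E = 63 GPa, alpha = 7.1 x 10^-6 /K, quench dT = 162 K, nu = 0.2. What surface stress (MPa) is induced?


Tempering stress: sigma = E * alpha * dT / (1 - nu)
  E (MPa) = 63 * 1000 = 63000
  Numerator = 63000 * (7.1 x 10^-6) * 162 = 72.4626
  Denominator = 1 - 0.2 = 0.8
  sigma = 72.4626 / 0.8 = 90.6 MPa

90.6 MPa


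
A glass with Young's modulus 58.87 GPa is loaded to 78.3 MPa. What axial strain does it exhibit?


Rearrange E = sigma / epsilon:
  epsilon = sigma / E
  E (MPa) = 58.87 * 1000 = 58870
  epsilon = 78.3 / 58870 = 0.00133

0.00133


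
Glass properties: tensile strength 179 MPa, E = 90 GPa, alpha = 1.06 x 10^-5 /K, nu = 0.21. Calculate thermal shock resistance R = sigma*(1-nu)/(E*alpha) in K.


Thermal shock resistance: R = sigma * (1 - nu) / (E * alpha)
  Numerator = 179 * (1 - 0.21) = 141.41
  Denominator = 90 * 1000 * (1.06 x 10^-5) = 0.954
  R = 141.41 / 0.954 = 148.2 K

148.2 K


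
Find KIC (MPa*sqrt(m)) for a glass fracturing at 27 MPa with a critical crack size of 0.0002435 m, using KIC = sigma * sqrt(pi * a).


Fracture toughness: KIC = sigma * sqrt(pi * a)
  pi * a = pi * 0.0002435 = 0.000764978
  sqrt(pi * a) = 0.027658
  KIC = 27 * 0.027658 = 0.747 MPa*sqrt(m)

0.747 MPa*sqrt(m)


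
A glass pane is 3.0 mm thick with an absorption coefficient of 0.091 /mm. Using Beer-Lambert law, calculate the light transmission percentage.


Beer-Lambert law: T = exp(-alpha * thickness)
  exponent = -0.091 * 3.0 = -0.273
  T = exp(-0.273) = 0.7611
  Percentage = 0.7611 * 100 = 76.11%

76.11%


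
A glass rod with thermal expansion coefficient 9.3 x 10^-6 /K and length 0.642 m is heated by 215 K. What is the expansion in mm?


Thermal expansion formula: dL = alpha * L0 * dT
  dL = (9.3 x 10^-6) * 0.642 * 215 = 0.00128368 m
Convert to mm: 0.00128368 * 1000 = 1.2837 mm

1.2837 mm


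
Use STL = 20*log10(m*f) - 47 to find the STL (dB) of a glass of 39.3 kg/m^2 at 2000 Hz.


Mass law: STL = 20 * log10(m * f) - 47
  m * f = 39.3 * 2000 = 78600
  log10(78600) = 4.89542
  STL = 20 * 4.89542 - 47 = 97.9084 - 47 = 50.9 dB

50.9 dB


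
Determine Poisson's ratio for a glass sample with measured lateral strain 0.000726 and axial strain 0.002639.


Poisson's ratio: nu = lateral strain / axial strain
  nu = 0.000726 / 0.002639 = 0.2751

0.2751


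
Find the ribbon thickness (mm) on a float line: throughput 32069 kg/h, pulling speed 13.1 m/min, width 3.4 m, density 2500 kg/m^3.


Ribbon cross-section from mass balance:
  Volume rate = throughput / density = 32069 / 2500 = 12.8276 m^3/h
  thickness = volume rate / (speed * 60 * width), i.e.
  thickness = throughput / (60 * speed * width * density) * 1000
  thickness = 32069 / (60 * 13.1 * 3.4 * 2500) * 1000 = 4.8 mm

4.8 mm


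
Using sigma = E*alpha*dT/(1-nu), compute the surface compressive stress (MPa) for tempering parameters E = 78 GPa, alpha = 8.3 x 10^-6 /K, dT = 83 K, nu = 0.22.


Tempering stress: sigma = E * alpha * dT / (1 - nu)
  E (MPa) = 78 * 1000 = 78000
  Numerator = 78000 * (8.3 x 10^-6) * 83 = 53.7342
  Denominator = 1 - 0.22 = 0.78
  sigma = 53.7342 / 0.78 = 68.9 MPa

68.9 MPa


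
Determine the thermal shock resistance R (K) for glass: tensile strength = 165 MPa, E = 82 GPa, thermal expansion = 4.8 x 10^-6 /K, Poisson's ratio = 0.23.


Thermal shock resistance: R = sigma * (1 - nu) / (E * alpha)
  Numerator = 165 * (1 - 0.23) = 127.05
  Denominator = 82 * 1000 * (4.8 x 10^-6) = 0.3936
  R = 127.05 / 0.3936 = 322.8 K

322.8 K


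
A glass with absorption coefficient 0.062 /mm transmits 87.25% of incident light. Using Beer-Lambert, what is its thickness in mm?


Rearrange T = exp(-alpha * thickness):
  thickness = -ln(T) / alpha
  T = 87.25/100 = 0.8725
  ln(T) = -0.13639
  -ln(T) = 0.13639
  thickness = 0.13639 / 0.062 = 2.2 mm

2.2 mm


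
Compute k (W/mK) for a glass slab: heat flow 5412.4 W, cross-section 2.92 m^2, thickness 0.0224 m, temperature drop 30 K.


Fourier's law rearranged: k = Q * t / (A * dT)
  Numerator = 5412.4 * 0.0224 = 121.23776
  Denominator = 2.92 * 30 = 87.6
  k = 121.23776 / 87.6 = 1.384 W/mK

1.384 W/mK


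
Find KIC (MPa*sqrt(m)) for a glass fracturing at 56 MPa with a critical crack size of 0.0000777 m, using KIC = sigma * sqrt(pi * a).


Fracture toughness: KIC = sigma * sqrt(pi * a)
  pi * a = pi * 0.0000777 = 0.000244102
  sqrt(pi * a) = 0.015624
  KIC = 56 * 0.015624 = 0.875 MPa*sqrt(m)

0.875 MPa*sqrt(m)


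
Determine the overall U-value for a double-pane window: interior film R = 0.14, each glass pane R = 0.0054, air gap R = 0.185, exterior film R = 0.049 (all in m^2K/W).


Total thermal resistance (series):
  R_total = R_in + R_glass + R_air + R_glass + R_out
  R_total = 0.14 + 0.0054 + 0.185 + 0.0054 + 0.049 = 0.3848 m^2K/W
U-value = 1 / R_total = 1 / 0.3848 = 2.599 W/m^2K

2.599 W/m^2K


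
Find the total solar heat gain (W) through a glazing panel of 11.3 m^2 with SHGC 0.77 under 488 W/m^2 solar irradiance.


Solar heat gain: Q = Area * SHGC * Irradiance
  Q = 11.3 * 0.77 * 488 = 4246.1 W

4246.1 W


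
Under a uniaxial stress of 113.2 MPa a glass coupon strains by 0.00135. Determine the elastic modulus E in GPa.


Young's modulus: E = stress / strain
  E = 113.2 MPa / 0.00135 = 83851.85 MPa
Convert to GPa: 83851.85 / 1000 = 83.85 GPa

83.85 GPa


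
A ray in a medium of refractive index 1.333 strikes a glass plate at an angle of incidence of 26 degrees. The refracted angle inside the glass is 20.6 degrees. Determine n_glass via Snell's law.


Apply Snell's law: n1 * sin(theta1) = n2 * sin(theta2)
  n2 = n1 * sin(theta1) / sin(theta2)
  sin(26) = 0.438371
  sin(20.6) = 0.351842
  n2 = 1.333 * 0.438371 / 0.351842 = 1.6608

1.6608


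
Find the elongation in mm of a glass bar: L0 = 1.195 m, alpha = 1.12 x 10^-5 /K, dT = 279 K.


Thermal expansion formula: dL = alpha * L0 * dT
  dL = (1.12 x 10^-5) * 1.195 * 279 = 0.00373414 m
Convert to mm: 0.00373414 * 1000 = 3.7341 mm

3.7341 mm


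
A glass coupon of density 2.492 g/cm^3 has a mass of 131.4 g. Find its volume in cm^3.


Rearrange rho = m / V:
  V = m / rho
  V = 131.4 / 2.492 = 52.729 cm^3

52.729 cm^3


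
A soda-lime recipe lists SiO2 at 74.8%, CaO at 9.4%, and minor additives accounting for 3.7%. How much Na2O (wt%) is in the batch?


Pieces sum to 100%:
  Na2O = 100 - (SiO2 + CaO + others)
  Na2O = 100 - (74.8 + 9.4 + 3.7) = 12.1%

12.1%


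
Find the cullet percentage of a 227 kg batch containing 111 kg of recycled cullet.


Cullet ratio = (cullet mass / total batch mass) * 100
  Ratio = 111 / 227 * 100 = 48.9%

48.9%


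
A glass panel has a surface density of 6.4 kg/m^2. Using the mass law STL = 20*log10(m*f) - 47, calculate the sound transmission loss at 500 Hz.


Mass law: STL = 20 * log10(m * f) - 47
  m * f = 6.4 * 500 = 3200
  log10(3200) = 3.50515
  STL = 20 * 3.50515 - 47 = 70.103 - 47 = 23.1 dB

23.1 dB


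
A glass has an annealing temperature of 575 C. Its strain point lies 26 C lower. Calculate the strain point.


Strain point = annealing point - difference:
  T_strain = 575 - 26 = 549 C

549 C


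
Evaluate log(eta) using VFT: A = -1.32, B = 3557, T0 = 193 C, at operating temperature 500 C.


VFT equation: log(eta) = A + B / (T - T0)
  T - T0 = 500 - 193 = 307
  B / (T - T0) = 3557 / 307 = 11.586
  log(eta) = -1.32 + 11.586 = 10.266

10.266


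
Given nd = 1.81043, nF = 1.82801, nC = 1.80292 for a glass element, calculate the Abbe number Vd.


Abbe number formula: Vd = (nd - 1) / (nF - nC)
  nd - 1 = 1.81043 - 1 = 0.81043
  nF - nC = 1.82801 - 1.80292 = 0.02509
  Vd = 0.81043 / 0.02509 = 32.3

32.3


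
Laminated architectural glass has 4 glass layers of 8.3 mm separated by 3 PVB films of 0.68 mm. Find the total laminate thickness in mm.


Total thickness = glass contribution + PVB contribution
  Glass: 4 * 8.3 = 33.2 mm
  PVB: 3 * 0.68 = 2.04 mm
  Total = 33.2 + 2.04 = 35.24 mm

35.24 mm


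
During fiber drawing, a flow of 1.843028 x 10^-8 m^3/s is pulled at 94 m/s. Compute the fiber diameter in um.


Cross-sectional area from continuity:
  A = Q / v = 1.843028 x 10^-8 / 94 = 1.960668 x 10^-10 m^2
Diameter from circular cross-section:
  d = sqrt(4A / pi) * 10^6 (m -> um)
  d = sqrt(4 * 1.960668 x 10^-10 / pi) * 10^6 = 15.8 um

15.8 um


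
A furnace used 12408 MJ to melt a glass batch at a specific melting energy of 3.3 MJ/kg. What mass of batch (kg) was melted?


Rearrange E = m * s for m:
  m = E / s
  m = 12408 / 3.3 = 3760.0 kg

3760.0 kg


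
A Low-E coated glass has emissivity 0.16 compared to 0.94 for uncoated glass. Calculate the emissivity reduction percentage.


Percentage reduction = (1 - coated/uncoated) * 100
  Ratio = 0.16 / 0.94 = 0.1702
  Reduction = (1 - 0.1702) * 100 = 83.0%

83.0%


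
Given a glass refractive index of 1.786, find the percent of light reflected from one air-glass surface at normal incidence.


Fresnel reflectance at normal incidence:
  R = ((n - 1)/(n + 1))^2
  (n - 1)/(n + 1) = (1.786 - 1)/(1.786 + 1) = 0.282125
  R = 0.282125^2 = 0.0795945
  R(%) = 0.0795945 * 100 = 7.959%

7.959%


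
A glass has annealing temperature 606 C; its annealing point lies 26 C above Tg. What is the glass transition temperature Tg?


Rearrange T_anneal = Tg + offset for Tg:
  Tg = T_anneal - offset = 606 - 26 = 580 C

580 C


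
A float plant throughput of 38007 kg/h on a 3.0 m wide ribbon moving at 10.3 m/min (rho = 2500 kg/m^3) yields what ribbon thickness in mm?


Ribbon cross-section from mass balance:
  Volume rate = throughput / density = 38007 / 2500 = 15.2028 m^3/h
  thickness = volume rate / (speed * 60 * width), i.e.
  thickness = throughput / (60 * speed * width * density) * 1000
  thickness = 38007 / (60 * 10.3 * 3.0 * 2500) * 1000 = 8.2 mm

8.2 mm


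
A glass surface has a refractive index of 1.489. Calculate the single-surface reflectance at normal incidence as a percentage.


Fresnel reflectance at normal incidence:
  R = ((n - 1)/(n + 1))^2
  (n - 1)/(n + 1) = (1.489 - 1)/(1.489 + 1) = 0.196464
  R = 0.196464^2 = 0.0385981
  R(%) = 0.0385981 * 100 = 3.86%

3.86%


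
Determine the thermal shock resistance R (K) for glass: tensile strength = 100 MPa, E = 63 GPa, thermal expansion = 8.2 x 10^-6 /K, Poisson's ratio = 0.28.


Thermal shock resistance: R = sigma * (1 - nu) / (E * alpha)
  Numerator = 100 * (1 - 0.28) = 72.0
  Denominator = 63 * 1000 * (8.2 x 10^-6) = 0.5166
  R = 72.0 / 0.5166 = 139.4 K

139.4 K


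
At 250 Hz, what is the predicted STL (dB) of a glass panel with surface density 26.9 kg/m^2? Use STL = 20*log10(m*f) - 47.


Mass law: STL = 20 * log10(m * f) - 47
  m * f = 26.9 * 250 = 6725
  log10(6725) = 3.82769
  STL = 20 * 3.82769 - 47 = 76.5538 - 47 = 29.6 dB

29.6 dB


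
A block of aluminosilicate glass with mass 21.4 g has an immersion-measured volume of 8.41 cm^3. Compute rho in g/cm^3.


Use the definition of density:
  rho = mass / volume
  rho = 21.4 / 8.41 = 2.545 g/cm^3

2.545 g/cm^3


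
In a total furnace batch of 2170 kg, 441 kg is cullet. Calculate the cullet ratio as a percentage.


Cullet ratio = (cullet mass / total batch mass) * 100
  Ratio = 441 / 2170 * 100 = 20.32%

20.32%


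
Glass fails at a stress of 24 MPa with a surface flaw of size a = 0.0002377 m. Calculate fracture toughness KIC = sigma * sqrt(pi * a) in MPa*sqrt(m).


Fracture toughness: KIC = sigma * sqrt(pi * a)
  pi * a = pi * 0.0002377 = 0.000746757
  sqrt(pi * a) = 0.027327
  KIC = 24 * 0.027327 = 0.656 MPa*sqrt(m)

0.656 MPa*sqrt(m)


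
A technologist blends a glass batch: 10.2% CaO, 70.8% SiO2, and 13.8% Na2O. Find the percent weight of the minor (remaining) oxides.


Sum the three major oxides:
  SiO2 + Na2O + CaO = 70.8 + 13.8 + 10.2 = 94.8%
Subtract from 100%:
  Others = 100 - 94.8 = 5.2%

5.2%


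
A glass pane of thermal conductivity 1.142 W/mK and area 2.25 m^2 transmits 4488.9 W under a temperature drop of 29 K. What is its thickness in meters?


Fourier's law: t = k * A * dT / Q
  t = 1.142 * 2.25 * 29 / 4488.9
  t = 74.5155 / 4488.9 = 0.0166 m

0.0166 m


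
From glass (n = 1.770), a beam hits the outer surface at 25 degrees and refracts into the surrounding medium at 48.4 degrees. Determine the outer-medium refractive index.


Apply Snell's law: n1 * sin(theta1) = n2 * sin(theta2)
  n2 = n1 * sin(theta1) / sin(theta2)
  sin(25) = 0.422618
  sin(48.4) = 0.747798
  n2 = 1.770 * 0.422618 / 0.747798 = 1.0003

1.0003


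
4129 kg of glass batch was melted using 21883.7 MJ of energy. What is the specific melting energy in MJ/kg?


Rearrange E = m * s for s:
  s = E / m
  s = 21883.7 / 4129 = 5.3 MJ/kg

5.3 MJ/kg


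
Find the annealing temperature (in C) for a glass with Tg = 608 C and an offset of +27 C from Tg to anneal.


The annealing temperature is Tg plus the offset:
  T_anneal = 608 + 27 = 635 C

635 C


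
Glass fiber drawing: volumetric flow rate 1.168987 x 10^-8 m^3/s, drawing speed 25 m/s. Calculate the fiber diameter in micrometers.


Cross-sectional area from continuity:
  A = Q / v = 1.168987 x 10^-8 / 25 = 4.675948 x 10^-10 m^2
Diameter from circular cross-section:
  d = sqrt(4A / pi) * 10^6 (m -> um)
  d = sqrt(4 * 4.675948 x 10^-10 / pi) * 10^6 = 24.4 um

24.4 um


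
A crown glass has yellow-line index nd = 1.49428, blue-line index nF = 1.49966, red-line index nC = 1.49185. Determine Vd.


Abbe number formula: Vd = (nd - 1) / (nF - nC)
  nd - 1 = 1.49428 - 1 = 0.49428
  nF - nC = 1.49966 - 1.49185 = 0.00781
  Vd = 0.49428 / 0.00781 = 63.29

63.29


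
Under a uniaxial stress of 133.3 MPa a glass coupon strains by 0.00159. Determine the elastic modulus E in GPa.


Young's modulus: E = stress / strain
  E = 133.3 MPa / 0.00159 = 83836.48 MPa
Convert to GPa: 83836.48 / 1000 = 83.84 GPa

83.84 GPa


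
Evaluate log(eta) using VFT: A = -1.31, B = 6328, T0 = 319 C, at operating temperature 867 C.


VFT equation: log(eta) = A + B / (T - T0)
  T - T0 = 867 - 319 = 548
  B / (T - T0) = 6328 / 548 = 11.547
  log(eta) = -1.31 + 11.547 = 10.237

10.237


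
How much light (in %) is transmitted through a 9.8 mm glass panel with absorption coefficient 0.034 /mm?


Beer-Lambert law: T = exp(-alpha * thickness)
  exponent = -0.034 * 9.8 = -0.3332
  T = exp(-0.3332) = 0.7166
  Percentage = 0.7166 * 100 = 71.66%

71.66%


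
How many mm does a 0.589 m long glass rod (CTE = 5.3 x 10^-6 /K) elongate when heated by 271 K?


Thermal expansion formula: dL = alpha * L0 * dT
  dL = (5.3 x 10^-6) * 0.589 * 271 = 0.00084598 m
Convert to mm: 0.00084598 * 1000 = 0.846 mm

0.846 mm


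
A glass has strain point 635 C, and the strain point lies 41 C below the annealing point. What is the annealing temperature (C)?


T_anneal = T_strain + gap:
  T_anneal = 635 + 41 = 676 C

676 C


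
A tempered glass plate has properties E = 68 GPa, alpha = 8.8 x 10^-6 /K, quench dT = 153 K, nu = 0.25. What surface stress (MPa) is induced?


Tempering stress: sigma = E * alpha * dT / (1 - nu)
  E (MPa) = 68 * 1000 = 68000
  Numerator = 68000 * (8.8 x 10^-6) * 153 = 91.5552
  Denominator = 1 - 0.25 = 0.75
  sigma = 91.5552 / 0.75 = 122.1 MPa

122.1 MPa


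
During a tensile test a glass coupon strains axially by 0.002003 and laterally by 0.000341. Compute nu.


Poisson's ratio: nu = lateral strain / axial strain
  nu = 0.000341 / 0.002003 = 0.1702

0.1702


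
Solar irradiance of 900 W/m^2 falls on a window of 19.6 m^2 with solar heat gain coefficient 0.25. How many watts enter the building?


Solar heat gain: Q = Area * SHGC * Irradiance
  Q = 19.6 * 0.25 * 900 = 4410 W

4410 W


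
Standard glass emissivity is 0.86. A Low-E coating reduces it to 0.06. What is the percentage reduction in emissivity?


Percentage reduction = (1 - coated/uncoated) * 100
  Ratio = 0.06 / 0.86 = 0.0698
  Reduction = (1 - 0.0698) * 100 = 93.0%

93.0%


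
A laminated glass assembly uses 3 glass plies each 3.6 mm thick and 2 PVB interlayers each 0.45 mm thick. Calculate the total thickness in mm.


Total thickness = glass contribution + PVB contribution
  Glass: 3 * 3.6 = 10.8 mm
  PVB: 2 * 0.45 = 0.9 mm
  Total = 10.8 + 0.9 = 11.7 mm

11.7 mm


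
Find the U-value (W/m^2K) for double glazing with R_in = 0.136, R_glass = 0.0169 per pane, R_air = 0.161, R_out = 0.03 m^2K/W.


Total thermal resistance (series):
  R_total = R_in + R_glass + R_air + R_glass + R_out
  R_total = 0.136 + 0.0169 + 0.161 + 0.0169 + 0.03 = 0.3608 m^2K/W
U-value = 1 / R_total = 1 / 0.3608 = 2.772 W/m^2K

2.772 W/m^2K


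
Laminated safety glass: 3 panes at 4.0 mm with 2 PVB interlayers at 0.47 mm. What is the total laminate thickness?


Total thickness = glass contribution + PVB contribution
  Glass: 3 * 4.0 = 12.0 mm
  PVB: 2 * 0.47 = 0.94 mm
  Total = 12.0 + 0.94 = 12.94 mm

12.94 mm


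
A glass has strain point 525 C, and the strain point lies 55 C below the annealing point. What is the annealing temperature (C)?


T_anneal = T_strain + gap:
  T_anneal = 525 + 55 = 580 C

580 C


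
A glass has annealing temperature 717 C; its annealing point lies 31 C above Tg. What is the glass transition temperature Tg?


Rearrange T_anneal = Tg + offset for Tg:
  Tg = T_anneal - offset = 717 - 31 = 686 C

686 C


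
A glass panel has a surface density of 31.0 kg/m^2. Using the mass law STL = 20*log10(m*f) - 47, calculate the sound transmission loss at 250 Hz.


Mass law: STL = 20 * log10(m * f) - 47
  m * f = 31.0 * 250 = 7750
  log10(7750) = 3.8893
  STL = 20 * 3.8893 - 47 = 77.786 - 47 = 30.8 dB

30.8 dB


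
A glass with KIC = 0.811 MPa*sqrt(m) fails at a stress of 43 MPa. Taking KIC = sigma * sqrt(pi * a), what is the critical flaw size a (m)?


Rearrange KIC = sigma * sqrt(pi * a):
  sqrt(pi * a) = KIC / sigma
  sqrt(pi * a) = 0.811 / 43 = 0.01886
  a = (KIC / sigma)^2 / pi
  a = 0.01886^2 / pi = 0.0001132 m

0.0001132 m


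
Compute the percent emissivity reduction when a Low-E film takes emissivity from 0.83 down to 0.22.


Percentage reduction = (1 - coated/uncoated) * 100
  Ratio = 0.22 / 0.83 = 0.2651
  Reduction = (1 - 0.2651) * 100 = 73.5%

73.5%


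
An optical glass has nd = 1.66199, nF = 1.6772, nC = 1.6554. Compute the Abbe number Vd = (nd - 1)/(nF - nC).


Abbe number formula: Vd = (nd - 1) / (nF - nC)
  nd - 1 = 1.66199 - 1 = 0.66199
  nF - nC = 1.6772 - 1.6554 = 0.0218
  Vd = 0.66199 / 0.0218 = 30.37

30.37


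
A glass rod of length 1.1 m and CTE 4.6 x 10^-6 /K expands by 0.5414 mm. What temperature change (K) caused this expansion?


Rearrange dL = alpha * L0 * dT for dT:
  dT = dL / (alpha * L0)
  dL (m) = 0.5414 / 1000 = 0.0005414
  dT = 0.0005414 / ((4.6 x 10^-6) * 1.1) = 107.0 K

107.0 K


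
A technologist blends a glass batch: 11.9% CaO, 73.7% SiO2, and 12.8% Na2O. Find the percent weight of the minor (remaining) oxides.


Sum the three major oxides:
  SiO2 + Na2O + CaO = 73.7 + 12.8 + 11.9 = 98.4%
Subtract from 100%:
  Others = 100 - 98.4 = 1.6%

1.6%


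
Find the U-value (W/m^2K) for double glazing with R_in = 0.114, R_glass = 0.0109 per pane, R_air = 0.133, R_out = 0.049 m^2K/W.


Total thermal resistance (series):
  R_total = R_in + R_glass + R_air + R_glass + R_out
  R_total = 0.114 + 0.0109 + 0.133 + 0.0109 + 0.049 = 0.3178 m^2K/W
U-value = 1 / R_total = 1 / 0.3178 = 3.147 W/m^2K

3.147 W/m^2K


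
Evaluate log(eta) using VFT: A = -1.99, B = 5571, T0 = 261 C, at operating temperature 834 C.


VFT equation: log(eta) = A + B / (T - T0)
  T - T0 = 834 - 261 = 573
  B / (T - T0) = 5571 / 573 = 9.723
  log(eta) = -1.99 + 9.723 = 7.733

7.733


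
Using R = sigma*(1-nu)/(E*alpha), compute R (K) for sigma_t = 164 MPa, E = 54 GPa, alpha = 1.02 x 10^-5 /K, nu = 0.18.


Thermal shock resistance: R = sigma * (1 - nu) / (E * alpha)
  Numerator = 164 * (1 - 0.18) = 134.48
  Denominator = 54 * 1000 * (1.02 x 10^-5) = 0.5508
  R = 134.48 / 0.5508 = 244.2 K

244.2 K


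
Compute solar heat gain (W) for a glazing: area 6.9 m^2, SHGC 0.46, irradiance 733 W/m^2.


Solar heat gain: Q = Area * SHGC * Irradiance
  Q = 6.9 * 0.46 * 733 = 2326.5 W

2326.5 W


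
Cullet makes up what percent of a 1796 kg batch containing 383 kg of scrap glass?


Cullet ratio = (cullet mass / total batch mass) * 100
  Ratio = 383 / 1796 * 100 = 21.33%

21.33%


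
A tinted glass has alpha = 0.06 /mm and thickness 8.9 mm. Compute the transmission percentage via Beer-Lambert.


Beer-Lambert law: T = exp(-alpha * thickness)
  exponent = -0.06 * 8.9 = -0.534
  T = exp(-0.534) = 0.5863
  Percentage = 0.5863 * 100 = 58.63%

58.63%


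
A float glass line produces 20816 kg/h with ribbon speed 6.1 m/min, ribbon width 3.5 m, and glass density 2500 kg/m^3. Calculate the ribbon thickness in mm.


Ribbon cross-section from mass balance:
  Volume rate = throughput / density = 20816 / 2500 = 8.3264 m^3/h
  thickness = volume rate / (speed * 60 * width), i.e.
  thickness = throughput / (60 * speed * width * density) * 1000
  thickness = 20816 / (60 * 6.1 * 3.5 * 2500) * 1000 = 6.5 mm

6.5 mm


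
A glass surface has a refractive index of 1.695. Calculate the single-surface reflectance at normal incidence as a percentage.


Fresnel reflectance at normal incidence:
  R = ((n - 1)/(n + 1))^2
  (n - 1)/(n + 1) = (1.695 - 1)/(1.695 + 1) = 0.257885
  R = 0.257885^2 = 0.0665047
  R(%) = 0.0665047 * 100 = 6.65%

6.65%


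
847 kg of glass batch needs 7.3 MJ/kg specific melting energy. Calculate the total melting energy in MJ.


Total energy = mass * specific energy
  E = 847 * 7.3 = 6183.1 MJ

6183.1 MJ


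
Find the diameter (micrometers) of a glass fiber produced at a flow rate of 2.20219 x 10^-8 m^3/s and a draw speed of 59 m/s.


Cross-sectional area from continuity:
  A = Q / v = 2.20219 x 10^-8 / 59 = 3.732525 x 10^-10 m^2
Diameter from circular cross-section:
  d = sqrt(4A / pi) * 10^6 (m -> um)
  d = sqrt(4 * 3.732525 x 10^-10 / pi) * 10^6 = 21.8 um

21.8 um


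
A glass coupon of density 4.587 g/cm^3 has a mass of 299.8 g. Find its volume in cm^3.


Rearrange rho = m / V:
  V = m / rho
  V = 299.8 / 4.587 = 65.359 cm^3

65.359 cm^3


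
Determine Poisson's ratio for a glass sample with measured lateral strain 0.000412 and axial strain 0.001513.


Poisson's ratio: nu = lateral strain / axial strain
  nu = 0.000412 / 0.001513 = 0.2723

0.2723


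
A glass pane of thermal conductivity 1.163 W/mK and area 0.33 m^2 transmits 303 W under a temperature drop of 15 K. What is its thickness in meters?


Fourier's law: t = k * A * dT / Q
  t = 1.163 * 0.33 * 15 / 303
  t = 5.75685 / 303 = 0.019 m

0.019 m


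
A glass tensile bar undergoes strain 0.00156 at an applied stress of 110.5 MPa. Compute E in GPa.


Young's modulus: E = stress / strain
  E = 110.5 MPa / 0.00156 = 70833.33 MPa
Convert to GPa: 70833.33 / 1000 = 70.83 GPa

70.83 GPa


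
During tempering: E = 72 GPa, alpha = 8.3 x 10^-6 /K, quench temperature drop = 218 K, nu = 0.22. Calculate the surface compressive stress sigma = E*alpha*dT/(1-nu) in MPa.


Tempering stress: sigma = E * alpha * dT / (1 - nu)
  E (MPa) = 72 * 1000 = 72000
  Numerator = 72000 * (8.3 x 10^-6) * 218 = 130.2768
  Denominator = 1 - 0.22 = 0.78
  sigma = 130.2768 / 0.78 = 167.0 MPa

167.0 MPa


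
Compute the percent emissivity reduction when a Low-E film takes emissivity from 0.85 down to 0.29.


Percentage reduction = (1 - coated/uncoated) * 100
  Ratio = 0.29 / 0.85 = 0.3412
  Reduction = (1 - 0.3412) * 100 = 65.9%

65.9%


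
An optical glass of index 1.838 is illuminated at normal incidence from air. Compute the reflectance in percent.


Fresnel reflectance at normal incidence:
  R = ((n - 1)/(n + 1))^2
  (n - 1)/(n + 1) = (1.838 - 1)/(1.838 + 1) = 0.295278
  R = 0.295278^2 = 0.0871891
  R(%) = 0.0871891 * 100 = 8.719%

8.719%


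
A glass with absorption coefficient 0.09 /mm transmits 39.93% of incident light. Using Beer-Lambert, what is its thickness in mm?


Rearrange T = exp(-alpha * thickness):
  thickness = -ln(T) / alpha
  T = 39.93/100 = 0.3993
  ln(T) = -0.91804
  -ln(T) = 0.91804
  thickness = 0.91804 / 0.09 = 10.2 mm

10.2 mm


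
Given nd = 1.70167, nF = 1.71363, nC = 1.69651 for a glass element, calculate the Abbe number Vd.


Abbe number formula: Vd = (nd - 1) / (nF - nC)
  nd - 1 = 1.70167 - 1 = 0.70167
  nF - nC = 1.71363 - 1.69651 = 0.01712
  Vd = 0.70167 / 0.01712 = 40.99

40.99


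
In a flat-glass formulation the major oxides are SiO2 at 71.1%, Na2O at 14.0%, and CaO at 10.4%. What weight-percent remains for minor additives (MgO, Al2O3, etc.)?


Sum the three major oxides:
  SiO2 + Na2O + CaO = 71.1 + 14.0 + 10.4 = 95.5%
Subtract from 100%:
  Others = 100 - 95.5 = 4.5%

4.5%


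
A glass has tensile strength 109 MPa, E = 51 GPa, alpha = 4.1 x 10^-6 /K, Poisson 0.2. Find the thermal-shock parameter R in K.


Thermal shock resistance: R = sigma * (1 - nu) / (E * alpha)
  Numerator = 109 * (1 - 0.2) = 87.2
  Denominator = 51 * 1000 * (4.1 x 10^-6) = 0.2091
  R = 87.2 / 0.2091 = 417.0 K

417.0 K


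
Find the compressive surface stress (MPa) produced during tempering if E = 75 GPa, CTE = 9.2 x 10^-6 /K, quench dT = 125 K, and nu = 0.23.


Tempering stress: sigma = E * alpha * dT / (1 - nu)
  E (MPa) = 75 * 1000 = 75000
  Numerator = 75000 * (9.2 x 10^-6) * 125 = 86.25
  Denominator = 1 - 0.23 = 0.77
  sigma = 86.25 / 0.77 = 112.0 MPa

112.0 MPa


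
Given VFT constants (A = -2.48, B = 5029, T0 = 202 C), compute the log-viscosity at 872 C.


VFT equation: log(eta) = A + B / (T - T0)
  T - T0 = 872 - 202 = 670
  B / (T - T0) = 5029 / 670 = 7.506
  log(eta) = -2.48 + 7.506 = 5.026

5.026


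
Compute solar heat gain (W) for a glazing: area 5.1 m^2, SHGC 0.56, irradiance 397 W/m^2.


Solar heat gain: Q = Area * SHGC * Irradiance
  Q = 5.1 * 0.56 * 397 = 1133.8 W

1133.8 W


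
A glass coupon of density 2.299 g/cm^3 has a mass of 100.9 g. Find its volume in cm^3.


Rearrange rho = m / V:
  V = m / rho
  V = 100.9 / 2.299 = 43.889 cm^3

43.889 cm^3


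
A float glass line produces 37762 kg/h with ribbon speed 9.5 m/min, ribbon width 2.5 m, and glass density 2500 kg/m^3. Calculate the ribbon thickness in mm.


Ribbon cross-section from mass balance:
  Volume rate = throughput / density = 37762 / 2500 = 15.1048 m^3/h
  thickness = volume rate / (speed * 60 * width), i.e.
  thickness = throughput / (60 * speed * width * density) * 1000
  thickness = 37762 / (60 * 9.5 * 2.5 * 2500) * 1000 = 10.6 mm

10.6 mm


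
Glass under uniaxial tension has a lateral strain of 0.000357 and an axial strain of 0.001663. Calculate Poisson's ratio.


Poisson's ratio: nu = lateral strain / axial strain
  nu = 0.000357 / 0.001663 = 0.2147

0.2147


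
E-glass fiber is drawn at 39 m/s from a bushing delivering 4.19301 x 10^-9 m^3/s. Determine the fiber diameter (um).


Cross-sectional area from continuity:
  A = Q / v = 4.19301 x 10^-9 / 39 = 1.075131 x 10^-10 m^2
Diameter from circular cross-section:
  d = sqrt(4A / pi) * 10^6 (m -> um)
  d = sqrt(4 * 1.075131 x 10^-10 / pi) * 10^6 = 11.7 um

11.7 um
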